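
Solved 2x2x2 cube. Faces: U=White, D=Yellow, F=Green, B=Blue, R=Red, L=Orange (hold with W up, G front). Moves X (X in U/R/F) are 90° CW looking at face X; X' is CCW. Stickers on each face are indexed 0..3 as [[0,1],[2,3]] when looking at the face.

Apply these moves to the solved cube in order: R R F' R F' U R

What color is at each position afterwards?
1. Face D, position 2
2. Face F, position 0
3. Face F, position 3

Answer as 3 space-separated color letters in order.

After move 1 (R): R=RRRR U=WGWG F=GYGY D=YBYB B=WBWB
After move 2 (R): R=RRRR U=WYWY F=GBGB D=YWYW B=GBGB
After move 3 (F'): F=BBGG U=WYRR R=WRYR D=OOYW L=OYOW
After move 4 (R): R=YWRR U=WBRG F=BOGW D=OGYG B=RBYB
After move 5 (F'): F=OWBG U=WBYR R=GWOR D=YWYG L=OGOR
After move 6 (U): U=YWRB F=GWBG R=RBOR B=OGYB L=OWOR
After move 7 (R): R=ORRB U=YWRG F=GWBG D=YYYO B=BGWB
Query 1: D[2] = Y
Query 2: F[0] = G
Query 3: F[3] = G

Answer: Y G G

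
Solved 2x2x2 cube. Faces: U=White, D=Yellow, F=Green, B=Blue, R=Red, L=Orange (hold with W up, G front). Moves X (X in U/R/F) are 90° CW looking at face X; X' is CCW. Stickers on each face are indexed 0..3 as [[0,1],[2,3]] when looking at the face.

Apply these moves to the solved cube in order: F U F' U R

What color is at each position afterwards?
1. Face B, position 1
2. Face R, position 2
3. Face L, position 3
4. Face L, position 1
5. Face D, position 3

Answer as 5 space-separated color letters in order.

Answer: W R O G G

Derivation:
After move 1 (F): F=GGGG U=WWOO R=WRWR D=RRYY L=OYOY
After move 2 (U): U=OWOW F=WRGG R=BBWR B=OYBB L=GGOY
After move 3 (F'): F=RGWG U=OWBW R=RBRR D=GYYY L=GWOO
After move 4 (U): U=BOWW F=RBWG R=OYRR B=GWBB L=RGOO
After move 5 (R): R=RORY U=BBWG F=RYWY D=GBYG B=WWOB
Query 1: B[1] = W
Query 2: R[2] = R
Query 3: L[3] = O
Query 4: L[1] = G
Query 5: D[3] = G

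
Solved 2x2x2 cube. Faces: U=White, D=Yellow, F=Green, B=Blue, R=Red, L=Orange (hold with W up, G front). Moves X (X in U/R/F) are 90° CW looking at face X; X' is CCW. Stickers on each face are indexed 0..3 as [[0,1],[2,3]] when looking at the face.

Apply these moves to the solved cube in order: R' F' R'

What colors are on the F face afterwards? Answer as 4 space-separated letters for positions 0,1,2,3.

After move 1 (R'): R=RRRR U=WBWB F=GWGW D=YGYG B=YBYB
After move 2 (F'): F=WWGG U=WBRR R=GRYR D=OOYG L=OBOW
After move 3 (R'): R=RRGY U=WYRY F=WBGR D=OWYG B=GBOB
Query: F face = WBGR

Answer: W B G R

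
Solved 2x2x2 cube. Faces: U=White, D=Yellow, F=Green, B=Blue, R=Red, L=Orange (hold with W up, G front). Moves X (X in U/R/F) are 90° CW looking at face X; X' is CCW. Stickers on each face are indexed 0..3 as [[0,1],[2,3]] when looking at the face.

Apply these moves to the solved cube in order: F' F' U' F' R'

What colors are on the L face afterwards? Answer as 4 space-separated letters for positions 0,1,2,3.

After move 1 (F'): F=GGGG U=WWRR R=YRYR D=OOYY L=OWOW
After move 2 (F'): F=GGGG U=WWYY R=OROR D=WWYY L=OROR
After move 3 (U'): U=WYWY F=ORGG R=GGOR B=ORBB L=BBOR
After move 4 (F'): F=RGOG U=WYGO R=WGWR D=BRYY L=BYOW
After move 5 (R'): R=GRWW U=WBGO F=RYOO D=BGYG B=YRRB
Query: L face = BYOW

Answer: B Y O W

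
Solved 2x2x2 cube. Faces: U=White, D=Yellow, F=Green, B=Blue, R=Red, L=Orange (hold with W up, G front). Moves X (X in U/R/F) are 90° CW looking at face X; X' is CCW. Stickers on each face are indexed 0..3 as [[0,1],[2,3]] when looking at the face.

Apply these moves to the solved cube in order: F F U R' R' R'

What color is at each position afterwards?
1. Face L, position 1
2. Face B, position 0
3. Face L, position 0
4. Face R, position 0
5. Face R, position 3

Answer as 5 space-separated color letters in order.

After move 1 (F): F=GGGG U=WWOO R=WRWR D=RRYY L=OYOY
After move 2 (F): F=GGGG U=WWYY R=OROR D=WWYY L=OROR
After move 3 (U): U=YWYW F=ORGG R=BBOR B=ORBB L=GGOR
After move 4 (R'): R=BRBO U=YBYO F=OWGW D=WRYG B=YRWB
After move 5 (R'): R=ROBB U=YWYY F=OBGO D=WWYW B=GRRB
After move 6 (R'): R=OBRB U=YRYG F=OWGY D=WBYO B=WRWB
Query 1: L[1] = G
Query 2: B[0] = W
Query 3: L[0] = G
Query 4: R[0] = O
Query 5: R[3] = B

Answer: G W G O B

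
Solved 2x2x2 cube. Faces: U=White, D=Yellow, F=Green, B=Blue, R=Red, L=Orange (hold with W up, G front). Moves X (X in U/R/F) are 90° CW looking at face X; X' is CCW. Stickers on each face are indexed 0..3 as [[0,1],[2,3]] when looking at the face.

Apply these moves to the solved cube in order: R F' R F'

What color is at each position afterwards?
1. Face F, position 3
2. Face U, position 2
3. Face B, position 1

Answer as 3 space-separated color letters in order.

Answer: G Y B

Derivation:
After move 1 (R): R=RRRR U=WGWG F=GYGY D=YBYB B=WBWB
After move 2 (F'): F=YYGG U=WGRR R=BRYR D=OOYB L=OGOW
After move 3 (R): R=YBRR U=WYRG F=YOGB D=OWYW B=RBGB
After move 4 (F'): F=OBYG U=WYYR R=WBOR D=GWYW L=OGOR
Query 1: F[3] = G
Query 2: U[2] = Y
Query 3: B[1] = B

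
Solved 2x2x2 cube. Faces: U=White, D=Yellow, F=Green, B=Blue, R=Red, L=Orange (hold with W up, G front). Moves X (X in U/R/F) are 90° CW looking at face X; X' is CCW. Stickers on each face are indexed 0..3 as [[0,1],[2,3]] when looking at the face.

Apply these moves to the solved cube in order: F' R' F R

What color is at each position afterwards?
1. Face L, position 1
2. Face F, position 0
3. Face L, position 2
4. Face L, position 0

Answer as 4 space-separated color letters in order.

Answer: O G O O

Derivation:
After move 1 (F'): F=GGGG U=WWRR R=YRYR D=OOYY L=OWOW
After move 2 (R'): R=RRYY U=WBRB F=GWGR D=OGYG B=YBOB
After move 3 (F): F=GGRW U=WBWW R=RRBY D=YRYG L=OOOG
After move 4 (R): R=BRYR U=WGWW F=GRRG D=YOYY B=WBBB
Query 1: L[1] = O
Query 2: F[0] = G
Query 3: L[2] = O
Query 4: L[0] = O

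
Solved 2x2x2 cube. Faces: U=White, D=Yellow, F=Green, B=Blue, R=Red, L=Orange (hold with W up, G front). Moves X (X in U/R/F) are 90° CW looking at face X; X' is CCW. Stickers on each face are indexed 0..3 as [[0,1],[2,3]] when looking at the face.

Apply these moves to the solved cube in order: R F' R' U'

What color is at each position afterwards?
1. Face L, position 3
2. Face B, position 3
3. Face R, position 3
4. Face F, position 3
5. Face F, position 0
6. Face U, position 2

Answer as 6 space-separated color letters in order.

After move 1 (R): R=RRRR U=WGWG F=GYGY D=YBYB B=WBWB
After move 2 (F'): F=YYGG U=WGRR R=BRYR D=OOYB L=OGOW
After move 3 (R'): R=RRBY U=WWRW F=YGGR D=OYYG B=BBOB
After move 4 (U'): U=WWWR F=OGGR R=YGBY B=RROB L=BBOW
Query 1: L[3] = W
Query 2: B[3] = B
Query 3: R[3] = Y
Query 4: F[3] = R
Query 5: F[0] = O
Query 6: U[2] = W

Answer: W B Y R O W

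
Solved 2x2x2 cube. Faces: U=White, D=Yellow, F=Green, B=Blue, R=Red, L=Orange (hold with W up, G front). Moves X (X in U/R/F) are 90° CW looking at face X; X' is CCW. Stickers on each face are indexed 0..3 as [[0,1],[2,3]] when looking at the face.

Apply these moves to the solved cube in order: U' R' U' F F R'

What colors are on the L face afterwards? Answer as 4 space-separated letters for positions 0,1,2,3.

After move 1 (U'): U=WWWW F=OOGG R=GGRR B=RRBB L=BBOO
After move 2 (R'): R=GRGR U=WBWR F=OWGW D=YOYG B=YRYB
After move 3 (U'): U=BRWW F=BBGW R=OWGR B=GRYB L=YROO
After move 4 (F): F=GBWB U=BROR R=WWWR D=GOYG L=YYOO
After move 5 (F): F=WGBB U=BROY R=OWRR D=WWYG L=YGOO
After move 6 (R'): R=WROR U=BYOG F=WRBY D=WGYB B=GRWB
Query: L face = YGOO

Answer: Y G O O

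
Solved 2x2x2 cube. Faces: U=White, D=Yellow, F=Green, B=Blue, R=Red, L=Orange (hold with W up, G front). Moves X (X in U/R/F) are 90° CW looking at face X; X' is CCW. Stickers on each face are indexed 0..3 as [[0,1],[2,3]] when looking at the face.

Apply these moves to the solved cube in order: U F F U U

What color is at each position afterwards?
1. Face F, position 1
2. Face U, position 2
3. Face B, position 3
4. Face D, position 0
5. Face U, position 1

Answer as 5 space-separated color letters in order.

After move 1 (U): U=WWWW F=RRGG R=BBRR B=OOBB L=GGOO
After move 2 (F): F=GRGR U=WWOG R=WBWR D=RBYY L=GYOY
After move 3 (F): F=GGRR U=WWYY R=OBGR D=WWYY L=GROB
After move 4 (U): U=YWYW F=OBRR R=OOGR B=GRBB L=GGOB
After move 5 (U): U=YYWW F=OORR R=GRGR B=GGBB L=OBOB
Query 1: F[1] = O
Query 2: U[2] = W
Query 3: B[3] = B
Query 4: D[0] = W
Query 5: U[1] = Y

Answer: O W B W Y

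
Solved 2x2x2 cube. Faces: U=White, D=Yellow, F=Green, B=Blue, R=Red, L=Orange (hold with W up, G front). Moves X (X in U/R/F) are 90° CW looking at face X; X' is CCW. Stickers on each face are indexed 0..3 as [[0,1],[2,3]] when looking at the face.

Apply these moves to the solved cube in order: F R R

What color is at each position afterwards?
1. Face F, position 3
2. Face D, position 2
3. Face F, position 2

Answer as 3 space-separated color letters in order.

After move 1 (F): F=GGGG U=WWOO R=WRWR D=RRYY L=OYOY
After move 2 (R): R=WWRR U=WGOG F=GRGY D=RBYB B=OBWB
After move 3 (R): R=RWRW U=WROY F=GBGB D=RWYO B=GBGB
Query 1: F[3] = B
Query 2: D[2] = Y
Query 3: F[2] = G

Answer: B Y G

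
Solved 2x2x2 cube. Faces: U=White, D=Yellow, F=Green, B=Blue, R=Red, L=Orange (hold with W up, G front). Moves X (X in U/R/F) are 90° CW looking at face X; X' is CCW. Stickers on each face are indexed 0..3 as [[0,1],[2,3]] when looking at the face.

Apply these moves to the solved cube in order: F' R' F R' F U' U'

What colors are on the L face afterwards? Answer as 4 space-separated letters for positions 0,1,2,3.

After move 1 (F'): F=GGGG U=WWRR R=YRYR D=OOYY L=OWOW
After move 2 (R'): R=RRYY U=WBRB F=GWGR D=OGYG B=YBOB
After move 3 (F): F=GGRW U=WBWW R=RRBY D=YRYG L=OOOG
After move 4 (R'): R=RYRB U=WOWY F=GBRW D=YGYW B=GBRB
After move 5 (F): F=RGWB U=WOGO R=WYYB D=RRYW L=OYOG
After move 6 (U'): U=OOWG F=OYWB R=RGYB B=WYRB L=GBOG
After move 7 (U'): U=OGOW F=GBWB R=OYYB B=RGRB L=WYOG
Query: L face = WYOG

Answer: W Y O G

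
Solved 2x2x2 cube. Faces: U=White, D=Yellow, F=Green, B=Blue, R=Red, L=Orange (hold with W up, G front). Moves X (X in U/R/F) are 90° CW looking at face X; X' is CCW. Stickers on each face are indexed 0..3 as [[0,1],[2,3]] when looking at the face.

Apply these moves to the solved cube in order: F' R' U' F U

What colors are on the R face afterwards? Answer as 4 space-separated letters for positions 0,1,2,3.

Answer: R R R Y

Derivation:
After move 1 (F'): F=GGGG U=WWRR R=YRYR D=OOYY L=OWOW
After move 2 (R'): R=RRYY U=WBRB F=GWGR D=OGYG B=YBOB
After move 3 (U'): U=BBWR F=OWGR R=GWYY B=RROB L=YBOW
After move 4 (F): F=GORW U=BBWB R=WWRY D=YGYG L=YOOG
After move 5 (U): U=WBBB F=WWRW R=RRRY B=YOOB L=GOOG
Query: R face = RRRY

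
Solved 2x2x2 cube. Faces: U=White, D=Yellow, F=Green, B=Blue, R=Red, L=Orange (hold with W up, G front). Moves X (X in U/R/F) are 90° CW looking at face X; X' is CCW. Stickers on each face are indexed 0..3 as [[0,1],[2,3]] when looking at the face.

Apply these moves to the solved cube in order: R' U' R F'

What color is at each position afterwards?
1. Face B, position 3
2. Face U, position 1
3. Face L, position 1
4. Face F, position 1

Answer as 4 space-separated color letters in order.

After move 1 (R'): R=RRRR U=WBWB F=GWGW D=YGYG B=YBYB
After move 2 (U'): U=BBWW F=OOGW R=GWRR B=RRYB L=YBOO
After move 3 (R): R=RGRW U=BOWW F=OGGG D=YYYR B=WRBB
After move 4 (F'): F=GGOG U=BORR R=YGYW D=BOYR L=YWOW
Query 1: B[3] = B
Query 2: U[1] = O
Query 3: L[1] = W
Query 4: F[1] = G

Answer: B O W G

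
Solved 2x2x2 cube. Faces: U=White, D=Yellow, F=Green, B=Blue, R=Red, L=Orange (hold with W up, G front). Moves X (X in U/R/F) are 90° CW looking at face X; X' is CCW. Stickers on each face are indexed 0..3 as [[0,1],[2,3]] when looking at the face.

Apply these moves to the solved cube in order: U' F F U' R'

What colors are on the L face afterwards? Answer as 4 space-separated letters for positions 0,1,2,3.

Answer: R R O G

Derivation:
After move 1 (U'): U=WWWW F=OOGG R=GGRR B=RRBB L=BBOO
After move 2 (F): F=GOGO U=WWOB R=WGWR D=RGYY L=BYOY
After move 3 (F): F=GGOO U=WWYY R=OGBR D=WWYY L=BROG
After move 4 (U'): U=WYWY F=BROO R=GGBR B=OGBB L=RROG
After move 5 (R'): R=GRGB U=WBWO F=BYOY D=WRYO B=YGWB
Query: L face = RROG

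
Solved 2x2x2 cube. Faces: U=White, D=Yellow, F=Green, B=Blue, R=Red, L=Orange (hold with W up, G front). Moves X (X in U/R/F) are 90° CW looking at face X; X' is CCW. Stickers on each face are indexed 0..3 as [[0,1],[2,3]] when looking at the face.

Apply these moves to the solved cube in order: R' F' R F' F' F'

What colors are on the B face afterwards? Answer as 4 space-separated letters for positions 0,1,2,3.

After move 1 (R'): R=RRRR U=WBWB F=GWGW D=YGYG B=YBYB
After move 2 (F'): F=WWGG U=WBRR R=GRYR D=OOYG L=OBOW
After move 3 (R): R=YGRR U=WWRG F=WOGG D=OYYY B=RBBB
After move 4 (F'): F=OGWG U=WWYR R=YGOR D=BWYY L=OGOR
After move 5 (F'): F=GGOW U=WWYO R=WGBR D=GRYY L=OROY
After move 6 (F'): F=GWGO U=WWWB R=RGGR D=RYYY L=OOOY
Query: B face = RBBB

Answer: R B B B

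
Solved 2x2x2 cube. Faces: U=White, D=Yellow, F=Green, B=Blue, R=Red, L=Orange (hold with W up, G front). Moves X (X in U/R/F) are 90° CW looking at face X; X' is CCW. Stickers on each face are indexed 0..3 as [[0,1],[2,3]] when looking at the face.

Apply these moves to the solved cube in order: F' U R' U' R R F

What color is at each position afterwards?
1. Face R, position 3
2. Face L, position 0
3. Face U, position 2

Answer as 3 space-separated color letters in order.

Answer: Y Y W

Derivation:
After move 1 (F'): F=GGGG U=WWRR R=YRYR D=OOYY L=OWOW
After move 2 (U): U=RWRW F=YRGG R=BBYR B=OWBB L=GGOW
After move 3 (R'): R=BRBY U=RBRO F=YWGW D=ORYG B=YWOB
After move 4 (U'): U=BORR F=GGGW R=YWBY B=BROB L=YWOW
After move 5 (R): R=BYYW U=BGRW F=GRGG D=OOYB B=RROB
After move 6 (R): R=YBWY U=BRRG F=GOGB D=OOYR B=WRGB
After move 7 (F): F=GGBO U=BRWW R=RBGY D=WYYR L=YOOO
Query 1: R[3] = Y
Query 2: L[0] = Y
Query 3: U[2] = W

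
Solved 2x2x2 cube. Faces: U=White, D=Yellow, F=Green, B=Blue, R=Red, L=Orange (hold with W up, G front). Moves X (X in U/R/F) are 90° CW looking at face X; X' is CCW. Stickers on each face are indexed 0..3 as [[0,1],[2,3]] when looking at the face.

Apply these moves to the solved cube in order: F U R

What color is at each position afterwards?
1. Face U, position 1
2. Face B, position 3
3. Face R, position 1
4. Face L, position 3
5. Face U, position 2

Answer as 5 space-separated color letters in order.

After move 1 (F): F=GGGG U=WWOO R=WRWR D=RRYY L=OYOY
After move 2 (U): U=OWOW F=WRGG R=BBWR B=OYBB L=GGOY
After move 3 (R): R=WBRB U=OROG F=WRGY D=RBYO B=WYWB
Query 1: U[1] = R
Query 2: B[3] = B
Query 3: R[1] = B
Query 4: L[3] = Y
Query 5: U[2] = O

Answer: R B B Y O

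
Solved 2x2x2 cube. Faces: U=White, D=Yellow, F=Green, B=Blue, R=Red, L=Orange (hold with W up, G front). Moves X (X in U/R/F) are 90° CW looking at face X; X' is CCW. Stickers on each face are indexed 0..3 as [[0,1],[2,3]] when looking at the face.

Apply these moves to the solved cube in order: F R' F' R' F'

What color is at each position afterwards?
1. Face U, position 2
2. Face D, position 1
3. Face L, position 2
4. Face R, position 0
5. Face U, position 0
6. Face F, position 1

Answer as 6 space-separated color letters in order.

Answer: R O O O W W

Derivation:
After move 1 (F): F=GGGG U=WWOO R=WRWR D=RRYY L=OYOY
After move 2 (R'): R=RRWW U=WBOB F=GWGO D=RGYG B=YBRB
After move 3 (F'): F=WOGG U=WBRW R=GRRW D=YYYG L=OBOO
After move 4 (R'): R=RWGR U=WRRY F=WBGW D=YOYG B=GBYB
After move 5 (F'): F=BWWG U=WRRG R=OWYR D=BOYG L=OYOR
Query 1: U[2] = R
Query 2: D[1] = O
Query 3: L[2] = O
Query 4: R[0] = O
Query 5: U[0] = W
Query 6: F[1] = W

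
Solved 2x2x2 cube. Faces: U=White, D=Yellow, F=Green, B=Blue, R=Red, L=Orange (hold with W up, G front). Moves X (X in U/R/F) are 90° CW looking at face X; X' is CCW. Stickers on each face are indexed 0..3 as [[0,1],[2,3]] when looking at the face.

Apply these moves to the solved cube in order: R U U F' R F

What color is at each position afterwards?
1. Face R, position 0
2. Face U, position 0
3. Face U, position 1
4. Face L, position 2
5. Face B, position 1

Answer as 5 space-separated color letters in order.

Answer: O G Y O Y

Derivation:
After move 1 (R): R=RRRR U=WGWG F=GYGY D=YBYB B=WBWB
After move 2 (U): U=WWGG F=RRGY R=WBRR B=OOWB L=GYOO
After move 3 (U): U=GWGW F=WBGY R=OORR B=GYWB L=RROO
After move 4 (F'): F=BYWG U=GWOR R=BOYR D=ROYB L=RWOG
After move 5 (R): R=YBRO U=GYOG F=BOWB D=RWYG B=RYWB
After move 6 (F): F=WBBO U=GYGW R=OBGO D=RYYG L=RROW
Query 1: R[0] = O
Query 2: U[0] = G
Query 3: U[1] = Y
Query 4: L[2] = O
Query 5: B[1] = Y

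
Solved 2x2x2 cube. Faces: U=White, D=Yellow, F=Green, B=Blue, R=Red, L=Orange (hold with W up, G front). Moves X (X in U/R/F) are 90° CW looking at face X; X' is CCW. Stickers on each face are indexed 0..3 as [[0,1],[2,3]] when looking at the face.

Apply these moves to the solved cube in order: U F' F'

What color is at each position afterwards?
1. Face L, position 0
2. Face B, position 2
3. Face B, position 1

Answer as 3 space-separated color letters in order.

Answer: G B O

Derivation:
After move 1 (U): U=WWWW F=RRGG R=BBRR B=OOBB L=GGOO
After move 2 (F'): F=RGRG U=WWBR R=YBYR D=GOYY L=GWOW
After move 3 (F'): F=GGRR U=WWYY R=OBGR D=WWYY L=GROB
Query 1: L[0] = G
Query 2: B[2] = B
Query 3: B[1] = O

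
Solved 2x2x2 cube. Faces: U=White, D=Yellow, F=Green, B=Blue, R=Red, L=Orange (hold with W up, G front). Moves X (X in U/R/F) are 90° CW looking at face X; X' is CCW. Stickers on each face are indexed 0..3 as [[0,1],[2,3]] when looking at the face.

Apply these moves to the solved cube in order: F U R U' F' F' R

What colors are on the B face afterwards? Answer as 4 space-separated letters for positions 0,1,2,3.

After move 1 (F): F=GGGG U=WWOO R=WRWR D=RRYY L=OYOY
After move 2 (U): U=OWOW F=WRGG R=BBWR B=OYBB L=GGOY
After move 3 (R): R=WBRB U=OROG F=WRGY D=RBYO B=WYWB
After move 4 (U'): U=RGOO F=GGGY R=WRRB B=WBWB L=WYOY
After move 5 (F'): F=GYGG U=RGWR R=BRRB D=YYYO L=WOOO
After move 6 (F'): F=YGGG U=RGBR R=YRYB D=OOYO L=WROW
After move 7 (R): R=YYBR U=RGBG F=YOGO D=OWYW B=RBGB
Query: B face = RBGB

Answer: R B G B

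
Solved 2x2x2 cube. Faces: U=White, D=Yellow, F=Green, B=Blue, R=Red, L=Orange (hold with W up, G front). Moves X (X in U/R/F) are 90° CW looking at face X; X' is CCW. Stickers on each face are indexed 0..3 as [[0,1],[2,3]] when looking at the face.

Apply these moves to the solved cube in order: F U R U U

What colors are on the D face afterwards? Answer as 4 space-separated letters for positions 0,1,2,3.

After move 1 (F): F=GGGG U=WWOO R=WRWR D=RRYY L=OYOY
After move 2 (U): U=OWOW F=WRGG R=BBWR B=OYBB L=GGOY
After move 3 (R): R=WBRB U=OROG F=WRGY D=RBYO B=WYWB
After move 4 (U): U=OOGR F=WBGY R=WYRB B=GGWB L=WROY
After move 5 (U): U=GORO F=WYGY R=GGRB B=WRWB L=WBOY
Query: D face = RBYO

Answer: R B Y O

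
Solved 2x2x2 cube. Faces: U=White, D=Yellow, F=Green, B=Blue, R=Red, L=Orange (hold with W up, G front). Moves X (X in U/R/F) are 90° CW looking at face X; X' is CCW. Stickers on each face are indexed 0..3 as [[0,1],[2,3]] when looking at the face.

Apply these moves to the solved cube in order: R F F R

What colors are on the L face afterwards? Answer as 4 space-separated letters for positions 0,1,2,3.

Answer: O R O R

Derivation:
After move 1 (R): R=RRRR U=WGWG F=GYGY D=YBYB B=WBWB
After move 2 (F): F=GGYY U=WGOO R=WRGR D=RRYB L=OYOB
After move 3 (F): F=YGYG U=WGBY R=OROR D=GWYB L=OROR
After move 4 (R): R=OORR U=WGBG F=YWYB D=GWYW B=YBGB
Query: L face = OROR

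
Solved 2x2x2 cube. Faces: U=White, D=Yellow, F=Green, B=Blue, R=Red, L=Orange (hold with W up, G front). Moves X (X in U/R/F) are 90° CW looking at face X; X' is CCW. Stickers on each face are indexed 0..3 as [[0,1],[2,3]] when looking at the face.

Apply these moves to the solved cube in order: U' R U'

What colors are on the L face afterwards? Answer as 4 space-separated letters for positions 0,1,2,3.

Answer: W R O O

Derivation:
After move 1 (U'): U=WWWW F=OOGG R=GGRR B=RRBB L=BBOO
After move 2 (R): R=RGRG U=WOWG F=OYGY D=YBYR B=WRWB
After move 3 (U'): U=OGWW F=BBGY R=OYRG B=RGWB L=WROO
Query: L face = WROO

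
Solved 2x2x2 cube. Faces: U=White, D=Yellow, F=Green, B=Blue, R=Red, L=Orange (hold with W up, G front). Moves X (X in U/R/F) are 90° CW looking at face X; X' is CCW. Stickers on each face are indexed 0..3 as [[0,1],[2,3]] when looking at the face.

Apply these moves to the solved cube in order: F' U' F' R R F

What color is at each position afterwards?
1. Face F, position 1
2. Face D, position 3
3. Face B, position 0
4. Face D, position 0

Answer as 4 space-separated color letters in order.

Answer: W Y G G

Derivation:
After move 1 (F'): F=GGGG U=WWRR R=YRYR D=OOYY L=OWOW
After move 2 (U'): U=WRWR F=OWGG R=GGYR B=YRBB L=BBOW
After move 3 (F'): F=WGOG U=WRGY R=OGOR D=BWYY L=BROW
After move 4 (R): R=OORG U=WGGG F=WWOY D=BBYY B=YRRB
After move 5 (R): R=ROGO U=WWGY F=WBOY D=BRYY B=GRGB
After move 6 (F): F=OWYB U=WWWR R=GOYO D=GRYY L=BBOR
Query 1: F[1] = W
Query 2: D[3] = Y
Query 3: B[0] = G
Query 4: D[0] = G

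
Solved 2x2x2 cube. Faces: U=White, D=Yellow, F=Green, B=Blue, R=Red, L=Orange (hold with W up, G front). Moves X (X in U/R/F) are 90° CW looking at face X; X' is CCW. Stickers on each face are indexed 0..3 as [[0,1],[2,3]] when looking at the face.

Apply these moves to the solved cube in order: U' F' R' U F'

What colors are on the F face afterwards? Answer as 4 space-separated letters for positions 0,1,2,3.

After move 1 (U'): U=WWWW F=OOGG R=GGRR B=RRBB L=BBOO
After move 2 (F'): F=OGOG U=WWGR R=YGYR D=BOYY L=BWOW
After move 3 (R'): R=GRYY U=WBGR F=OWOR D=BGYG B=YROB
After move 4 (U): U=GWRB F=GROR R=YRYY B=BWOB L=OWOW
After move 5 (F'): F=RRGO U=GWYY R=GRBY D=WWYG L=OBOR
Query: F face = RRGO

Answer: R R G O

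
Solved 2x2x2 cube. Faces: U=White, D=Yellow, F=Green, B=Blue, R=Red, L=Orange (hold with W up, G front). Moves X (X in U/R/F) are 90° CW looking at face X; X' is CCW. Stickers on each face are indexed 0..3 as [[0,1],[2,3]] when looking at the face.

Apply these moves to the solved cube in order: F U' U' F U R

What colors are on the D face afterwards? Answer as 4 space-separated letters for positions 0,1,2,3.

After move 1 (F): F=GGGG U=WWOO R=WRWR D=RRYY L=OYOY
After move 2 (U'): U=WOWO F=OYGG R=GGWR B=WRBB L=BBOY
After move 3 (U'): U=OOWW F=BBGG R=OYWR B=GGBB L=WROY
After move 4 (F): F=GBGB U=OOYR R=WYWR D=WOYY L=WROR
After move 5 (U): U=YORO F=WYGB R=GGWR B=WRBB L=GBOR
After move 6 (R): R=WGRG U=YYRB F=WOGY D=WBYW B=OROB
Query: D face = WBYW

Answer: W B Y W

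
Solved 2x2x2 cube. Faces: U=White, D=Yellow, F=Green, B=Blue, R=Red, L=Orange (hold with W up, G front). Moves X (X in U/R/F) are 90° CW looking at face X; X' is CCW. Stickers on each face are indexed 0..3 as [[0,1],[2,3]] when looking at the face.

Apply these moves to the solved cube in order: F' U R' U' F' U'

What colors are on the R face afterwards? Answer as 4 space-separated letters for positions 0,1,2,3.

After move 1 (F'): F=GGGG U=WWRR R=YRYR D=OOYY L=OWOW
After move 2 (U): U=RWRW F=YRGG R=BBYR B=OWBB L=GGOW
After move 3 (R'): R=BRBY U=RBRO F=YWGW D=ORYG B=YWOB
After move 4 (U'): U=BORR F=GGGW R=YWBY B=BROB L=YWOW
After move 5 (F'): F=GWGG U=BOYB R=RWOY D=WWYG L=YROR
After move 6 (U'): U=OBBY F=YRGG R=GWOY B=RWOB L=BROR
Query: R face = GWOY

Answer: G W O Y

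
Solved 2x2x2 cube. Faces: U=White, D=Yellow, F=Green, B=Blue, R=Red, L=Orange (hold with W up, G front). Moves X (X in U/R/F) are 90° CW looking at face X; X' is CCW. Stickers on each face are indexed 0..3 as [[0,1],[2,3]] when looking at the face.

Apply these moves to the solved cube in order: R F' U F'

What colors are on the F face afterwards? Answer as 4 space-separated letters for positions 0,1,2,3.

After move 1 (R): R=RRRR U=WGWG F=GYGY D=YBYB B=WBWB
After move 2 (F'): F=YYGG U=WGRR R=BRYR D=OOYB L=OGOW
After move 3 (U): U=RWRG F=BRGG R=WBYR B=OGWB L=YYOW
After move 4 (F'): F=RGBG U=RWWY R=OBOR D=YWYB L=YGOR
Query: F face = RGBG

Answer: R G B G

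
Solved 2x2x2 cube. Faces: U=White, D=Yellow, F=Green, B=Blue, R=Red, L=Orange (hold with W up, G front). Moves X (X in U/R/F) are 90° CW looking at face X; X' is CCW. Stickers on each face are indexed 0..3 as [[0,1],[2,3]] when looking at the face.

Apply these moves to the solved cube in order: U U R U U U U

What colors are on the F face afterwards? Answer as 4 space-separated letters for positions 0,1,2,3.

After move 1 (U): U=WWWW F=RRGG R=BBRR B=OOBB L=GGOO
After move 2 (U): U=WWWW F=BBGG R=OORR B=GGBB L=RROO
After move 3 (R): R=RORO U=WBWG F=BYGY D=YBYG B=WGWB
After move 4 (U): U=WWGB F=ROGY R=WGRO B=RRWB L=BYOO
After move 5 (U): U=GWBW F=WGGY R=RRRO B=BYWB L=ROOO
After move 6 (U): U=BGWW F=RRGY R=BYRO B=ROWB L=WGOO
After move 7 (U): U=WBWG F=BYGY R=RORO B=WGWB L=RROO
Query: F face = BYGY

Answer: B Y G Y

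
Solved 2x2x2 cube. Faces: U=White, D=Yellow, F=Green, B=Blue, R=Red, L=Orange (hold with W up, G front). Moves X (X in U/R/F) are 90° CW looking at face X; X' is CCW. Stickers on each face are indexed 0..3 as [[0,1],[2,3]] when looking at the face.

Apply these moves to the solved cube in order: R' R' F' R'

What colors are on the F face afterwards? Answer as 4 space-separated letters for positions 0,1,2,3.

After move 1 (R'): R=RRRR U=WBWB F=GWGW D=YGYG B=YBYB
After move 2 (R'): R=RRRR U=WYWY F=GBGB D=YWYW B=GBGB
After move 3 (F'): F=BBGG U=WYRR R=WRYR D=OOYW L=OYOW
After move 4 (R'): R=RRWY U=WGRG F=BYGR D=OBYG B=WBOB
Query: F face = BYGR

Answer: B Y G R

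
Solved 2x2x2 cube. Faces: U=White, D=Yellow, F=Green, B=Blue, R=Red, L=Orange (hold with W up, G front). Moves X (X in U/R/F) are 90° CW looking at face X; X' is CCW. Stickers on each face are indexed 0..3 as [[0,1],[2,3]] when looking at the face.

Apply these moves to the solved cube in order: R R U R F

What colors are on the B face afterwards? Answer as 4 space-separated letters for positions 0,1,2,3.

After move 1 (R): R=RRRR U=WGWG F=GYGY D=YBYB B=WBWB
After move 2 (R): R=RRRR U=WYWY F=GBGB D=YWYW B=GBGB
After move 3 (U): U=WWYY F=RRGB R=GBRR B=OOGB L=GBOO
After move 4 (R): R=RGRB U=WRYB F=RWGW D=YGYO B=YOWB
After move 5 (F): F=GRWW U=WROB R=YGBB D=RRYO L=GYOG
Query: B face = YOWB

Answer: Y O W B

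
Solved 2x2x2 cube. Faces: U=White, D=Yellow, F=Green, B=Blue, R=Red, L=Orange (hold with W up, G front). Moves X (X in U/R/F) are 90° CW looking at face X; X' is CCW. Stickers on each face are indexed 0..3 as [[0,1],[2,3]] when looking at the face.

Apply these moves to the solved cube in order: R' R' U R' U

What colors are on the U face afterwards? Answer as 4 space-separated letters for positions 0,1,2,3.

Answer: Y W O G

Derivation:
After move 1 (R'): R=RRRR U=WBWB F=GWGW D=YGYG B=YBYB
After move 2 (R'): R=RRRR U=WYWY F=GBGB D=YWYW B=GBGB
After move 3 (U): U=WWYY F=RRGB R=GBRR B=OOGB L=GBOO
After move 4 (R'): R=BRGR U=WGYO F=RWGY D=YRYB B=WOWB
After move 5 (U): U=YWOG F=BRGY R=WOGR B=GBWB L=RWOO
Query: U face = YWOG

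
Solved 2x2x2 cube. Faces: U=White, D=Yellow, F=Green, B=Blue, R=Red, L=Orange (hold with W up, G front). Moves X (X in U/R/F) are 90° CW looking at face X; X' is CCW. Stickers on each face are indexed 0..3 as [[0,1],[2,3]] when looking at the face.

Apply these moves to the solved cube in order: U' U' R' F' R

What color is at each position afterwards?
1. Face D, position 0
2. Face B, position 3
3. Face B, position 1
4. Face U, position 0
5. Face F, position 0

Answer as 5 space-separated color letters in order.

Answer: R B G W W

Derivation:
After move 1 (U'): U=WWWW F=OOGG R=GGRR B=RRBB L=BBOO
After move 2 (U'): U=WWWW F=BBGG R=OORR B=GGBB L=RROO
After move 3 (R'): R=OROR U=WBWG F=BWGW D=YBYG B=YGYB
After move 4 (F'): F=WWBG U=WBOO R=BRYR D=ROYG L=RGOW
After move 5 (R): R=YBRR U=WWOG F=WOBG D=RYYY B=OGBB
Query 1: D[0] = R
Query 2: B[3] = B
Query 3: B[1] = G
Query 4: U[0] = W
Query 5: F[0] = W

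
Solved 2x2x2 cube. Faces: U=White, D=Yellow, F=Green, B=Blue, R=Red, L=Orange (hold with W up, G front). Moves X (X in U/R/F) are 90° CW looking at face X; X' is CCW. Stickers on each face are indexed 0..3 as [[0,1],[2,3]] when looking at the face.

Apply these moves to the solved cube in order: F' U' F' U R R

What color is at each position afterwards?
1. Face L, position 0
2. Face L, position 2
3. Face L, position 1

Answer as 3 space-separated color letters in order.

After move 1 (F'): F=GGGG U=WWRR R=YRYR D=OOYY L=OWOW
After move 2 (U'): U=WRWR F=OWGG R=GGYR B=YRBB L=BBOW
After move 3 (F'): F=WGOG U=WRGY R=OGOR D=BWYY L=BROW
After move 4 (U): U=GWYR F=OGOG R=YROR B=BRBB L=WGOW
After move 5 (R): R=OYRR U=GGYG F=OWOY D=BBYB B=RRWB
After move 6 (R): R=RORY U=GWYY F=OBOB D=BWYR B=GRGB
Query 1: L[0] = W
Query 2: L[2] = O
Query 3: L[1] = G

Answer: W O G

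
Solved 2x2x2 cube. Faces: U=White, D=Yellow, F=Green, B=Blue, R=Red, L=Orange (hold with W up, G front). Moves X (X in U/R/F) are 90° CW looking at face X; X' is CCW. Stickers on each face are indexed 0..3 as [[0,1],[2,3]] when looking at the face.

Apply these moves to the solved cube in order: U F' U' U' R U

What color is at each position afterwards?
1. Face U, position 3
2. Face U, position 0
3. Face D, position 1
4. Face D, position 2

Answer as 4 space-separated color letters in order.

After move 1 (U): U=WWWW F=RRGG R=BBRR B=OOBB L=GGOO
After move 2 (F'): F=RGRG U=WWBR R=YBYR D=GOYY L=GWOW
After move 3 (U'): U=WRWB F=GWRG R=RGYR B=YBBB L=OOOW
After move 4 (U'): U=RBWW F=OORG R=GWYR B=RGBB L=YBOW
After move 5 (R): R=YGRW U=ROWG F=OORY D=GBYR B=WGBB
After move 6 (U): U=WRGO F=YGRY R=WGRW B=YBBB L=OOOW
Query 1: U[3] = O
Query 2: U[0] = W
Query 3: D[1] = B
Query 4: D[2] = Y

Answer: O W B Y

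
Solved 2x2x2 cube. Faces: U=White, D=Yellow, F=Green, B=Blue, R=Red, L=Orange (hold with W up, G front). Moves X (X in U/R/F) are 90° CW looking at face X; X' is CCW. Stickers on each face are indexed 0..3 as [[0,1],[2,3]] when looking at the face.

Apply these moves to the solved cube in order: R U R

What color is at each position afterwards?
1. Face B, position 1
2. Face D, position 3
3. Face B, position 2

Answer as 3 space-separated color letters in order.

Answer: O O W

Derivation:
After move 1 (R): R=RRRR U=WGWG F=GYGY D=YBYB B=WBWB
After move 2 (U): U=WWGG F=RRGY R=WBRR B=OOWB L=GYOO
After move 3 (R): R=RWRB U=WRGY F=RBGB D=YWYO B=GOWB
Query 1: B[1] = O
Query 2: D[3] = O
Query 3: B[2] = W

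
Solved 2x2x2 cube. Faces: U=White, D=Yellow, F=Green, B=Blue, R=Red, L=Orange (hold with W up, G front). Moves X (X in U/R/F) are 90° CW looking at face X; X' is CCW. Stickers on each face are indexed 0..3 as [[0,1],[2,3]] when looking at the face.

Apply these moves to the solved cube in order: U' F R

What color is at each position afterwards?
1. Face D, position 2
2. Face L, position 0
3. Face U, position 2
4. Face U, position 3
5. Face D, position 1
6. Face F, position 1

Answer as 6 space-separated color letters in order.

Answer: Y B O O B G

Derivation:
After move 1 (U'): U=WWWW F=OOGG R=GGRR B=RRBB L=BBOO
After move 2 (F): F=GOGO U=WWOB R=WGWR D=RGYY L=BYOY
After move 3 (R): R=WWRG U=WOOO F=GGGY D=RBYR B=BRWB
Query 1: D[2] = Y
Query 2: L[0] = B
Query 3: U[2] = O
Query 4: U[3] = O
Query 5: D[1] = B
Query 6: F[1] = G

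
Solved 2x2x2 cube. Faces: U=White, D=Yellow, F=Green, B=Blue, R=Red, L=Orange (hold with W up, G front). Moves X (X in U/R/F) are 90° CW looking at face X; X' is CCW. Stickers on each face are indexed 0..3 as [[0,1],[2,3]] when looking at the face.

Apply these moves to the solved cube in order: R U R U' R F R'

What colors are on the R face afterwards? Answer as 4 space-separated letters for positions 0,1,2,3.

Answer: R B W B

Derivation:
After move 1 (R): R=RRRR U=WGWG F=GYGY D=YBYB B=WBWB
After move 2 (U): U=WWGG F=RRGY R=WBRR B=OOWB L=GYOO
After move 3 (R): R=RWRB U=WRGY F=RBGB D=YWYO B=GOWB
After move 4 (U'): U=RYWG F=GYGB R=RBRB B=RWWB L=GOOO
After move 5 (R): R=RRBB U=RYWB F=GWGO D=YWYR B=GWYB
After move 6 (F): F=GGOW U=RYOO R=WRBB D=BRYR L=GYOW
After move 7 (R'): R=RBWB U=RYOG F=GYOO D=BGYW B=RWRB
Query: R face = RBWB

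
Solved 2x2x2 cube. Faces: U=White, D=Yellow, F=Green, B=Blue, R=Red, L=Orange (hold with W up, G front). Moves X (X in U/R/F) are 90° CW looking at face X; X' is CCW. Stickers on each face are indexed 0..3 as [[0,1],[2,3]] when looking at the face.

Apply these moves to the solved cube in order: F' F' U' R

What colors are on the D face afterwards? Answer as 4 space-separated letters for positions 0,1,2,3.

Answer: W B Y O

Derivation:
After move 1 (F'): F=GGGG U=WWRR R=YRYR D=OOYY L=OWOW
After move 2 (F'): F=GGGG U=WWYY R=OROR D=WWYY L=OROR
After move 3 (U'): U=WYWY F=ORGG R=GGOR B=ORBB L=BBOR
After move 4 (R): R=OGRG U=WRWG F=OWGY D=WBYO B=YRYB
Query: D face = WBYO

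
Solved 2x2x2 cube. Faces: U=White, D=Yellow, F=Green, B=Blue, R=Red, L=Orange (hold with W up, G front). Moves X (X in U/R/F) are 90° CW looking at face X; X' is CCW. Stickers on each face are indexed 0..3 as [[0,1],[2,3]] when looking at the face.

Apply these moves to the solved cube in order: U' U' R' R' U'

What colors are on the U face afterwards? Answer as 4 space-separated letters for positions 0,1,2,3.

After move 1 (U'): U=WWWW F=OOGG R=GGRR B=RRBB L=BBOO
After move 2 (U'): U=WWWW F=BBGG R=OORR B=GGBB L=RROO
After move 3 (R'): R=OROR U=WBWG F=BWGW D=YBYG B=YGYB
After move 4 (R'): R=RROO U=WYWY F=BBGG D=YWYW B=GGBB
After move 5 (U'): U=YYWW F=RRGG R=BBOO B=RRBB L=GGOO
Query: U face = YYWW

Answer: Y Y W W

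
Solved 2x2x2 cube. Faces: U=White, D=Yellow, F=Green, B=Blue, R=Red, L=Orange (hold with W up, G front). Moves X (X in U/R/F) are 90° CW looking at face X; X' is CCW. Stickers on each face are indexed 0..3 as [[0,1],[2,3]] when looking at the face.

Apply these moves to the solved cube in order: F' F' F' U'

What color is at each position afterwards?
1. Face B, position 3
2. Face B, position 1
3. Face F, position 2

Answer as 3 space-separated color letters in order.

Answer: B R G

Derivation:
After move 1 (F'): F=GGGG U=WWRR R=YRYR D=OOYY L=OWOW
After move 2 (F'): F=GGGG U=WWYY R=OROR D=WWYY L=OROR
After move 3 (F'): F=GGGG U=WWOO R=WRWR D=RRYY L=OYOY
After move 4 (U'): U=WOWO F=OYGG R=GGWR B=WRBB L=BBOY
Query 1: B[3] = B
Query 2: B[1] = R
Query 3: F[2] = G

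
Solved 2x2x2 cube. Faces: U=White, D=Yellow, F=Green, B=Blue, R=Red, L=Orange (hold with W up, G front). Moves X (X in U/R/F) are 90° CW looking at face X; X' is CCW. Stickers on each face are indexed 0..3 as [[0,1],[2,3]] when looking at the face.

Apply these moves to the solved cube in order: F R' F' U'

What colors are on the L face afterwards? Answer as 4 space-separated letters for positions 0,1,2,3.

After move 1 (F): F=GGGG U=WWOO R=WRWR D=RRYY L=OYOY
After move 2 (R'): R=RRWW U=WBOB F=GWGO D=RGYG B=YBRB
After move 3 (F'): F=WOGG U=WBRW R=GRRW D=YYYG L=OBOO
After move 4 (U'): U=BWWR F=OBGG R=WORW B=GRRB L=YBOO
Query: L face = YBOO

Answer: Y B O O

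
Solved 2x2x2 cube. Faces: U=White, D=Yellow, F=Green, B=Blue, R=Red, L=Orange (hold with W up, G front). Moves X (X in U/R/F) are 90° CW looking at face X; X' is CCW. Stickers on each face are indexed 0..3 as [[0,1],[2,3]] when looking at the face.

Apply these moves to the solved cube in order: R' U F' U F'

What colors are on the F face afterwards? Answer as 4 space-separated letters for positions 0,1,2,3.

Answer: B G G R

Derivation:
After move 1 (R'): R=RRRR U=WBWB F=GWGW D=YGYG B=YBYB
After move 2 (U): U=WWBB F=RRGW R=YBRR B=OOYB L=GWOO
After move 3 (F'): F=RWRG U=WWYR R=GBYR D=WOYG L=GBOB
After move 4 (U): U=YWRW F=GBRG R=OOYR B=GBYB L=RWOB
After move 5 (F'): F=BGGR U=YWOY R=OOWR D=WBYG L=RWOR
Query: F face = BGGR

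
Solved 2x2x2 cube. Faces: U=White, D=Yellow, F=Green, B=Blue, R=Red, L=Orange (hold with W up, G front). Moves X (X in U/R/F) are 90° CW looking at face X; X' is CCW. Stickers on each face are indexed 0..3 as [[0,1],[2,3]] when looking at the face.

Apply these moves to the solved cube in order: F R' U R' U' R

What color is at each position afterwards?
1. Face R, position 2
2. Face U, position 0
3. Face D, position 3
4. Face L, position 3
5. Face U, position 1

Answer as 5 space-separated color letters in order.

After move 1 (F): F=GGGG U=WWOO R=WRWR D=RRYY L=OYOY
After move 2 (R'): R=RRWW U=WBOB F=GWGO D=RGYG B=YBRB
After move 3 (U): U=OWBB F=RRGO R=YBWW B=OYRB L=GWOY
After move 4 (R'): R=BWYW U=ORBO F=RWGB D=RRYO B=GYGB
After move 5 (U'): U=ROOB F=GWGB R=RWYW B=BWGB L=GYOY
After move 6 (R): R=YRWW U=RWOB F=GRGO D=RGYB B=BWOB
Query 1: R[2] = W
Query 2: U[0] = R
Query 3: D[3] = B
Query 4: L[3] = Y
Query 5: U[1] = W

Answer: W R B Y W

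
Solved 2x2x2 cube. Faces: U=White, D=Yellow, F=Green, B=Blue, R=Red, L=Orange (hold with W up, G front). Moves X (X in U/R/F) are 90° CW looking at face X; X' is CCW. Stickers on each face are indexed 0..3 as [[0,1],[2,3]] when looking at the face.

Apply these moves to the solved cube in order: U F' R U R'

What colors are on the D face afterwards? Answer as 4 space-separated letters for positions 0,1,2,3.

Answer: G Y Y Y

Derivation:
After move 1 (U): U=WWWW F=RRGG R=BBRR B=OOBB L=GGOO
After move 2 (F'): F=RGRG U=WWBR R=YBYR D=GOYY L=GWOW
After move 3 (R): R=YYRB U=WGBG F=RORY D=GBYO B=ROWB
After move 4 (U): U=BWGG F=YYRY R=RORB B=GWWB L=ROOW
After move 5 (R'): R=OBRR U=BWGG F=YWRG D=GYYY B=OWBB
Query: D face = GYYY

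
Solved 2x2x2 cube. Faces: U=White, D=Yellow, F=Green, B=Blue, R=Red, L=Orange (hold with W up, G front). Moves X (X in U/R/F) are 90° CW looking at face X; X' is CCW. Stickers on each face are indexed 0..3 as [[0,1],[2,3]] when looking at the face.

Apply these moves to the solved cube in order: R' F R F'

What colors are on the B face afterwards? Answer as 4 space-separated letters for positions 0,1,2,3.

After move 1 (R'): R=RRRR U=WBWB F=GWGW D=YGYG B=YBYB
After move 2 (F): F=GGWW U=WBOO R=WRBR D=RRYG L=OYOG
After move 3 (R): R=BWRR U=WGOW F=GRWG D=RYYY B=OBBB
After move 4 (F'): F=RGGW U=WGBR R=YWRR D=YGYY L=OWOO
Query: B face = OBBB

Answer: O B B B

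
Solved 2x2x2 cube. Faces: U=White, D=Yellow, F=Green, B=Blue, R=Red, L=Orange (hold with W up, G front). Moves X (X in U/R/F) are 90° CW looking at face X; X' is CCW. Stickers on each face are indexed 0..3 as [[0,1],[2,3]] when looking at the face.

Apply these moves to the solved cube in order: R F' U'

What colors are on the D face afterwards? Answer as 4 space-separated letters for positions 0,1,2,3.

After move 1 (R): R=RRRR U=WGWG F=GYGY D=YBYB B=WBWB
After move 2 (F'): F=YYGG U=WGRR R=BRYR D=OOYB L=OGOW
After move 3 (U'): U=GRWR F=OGGG R=YYYR B=BRWB L=WBOW
Query: D face = OOYB

Answer: O O Y B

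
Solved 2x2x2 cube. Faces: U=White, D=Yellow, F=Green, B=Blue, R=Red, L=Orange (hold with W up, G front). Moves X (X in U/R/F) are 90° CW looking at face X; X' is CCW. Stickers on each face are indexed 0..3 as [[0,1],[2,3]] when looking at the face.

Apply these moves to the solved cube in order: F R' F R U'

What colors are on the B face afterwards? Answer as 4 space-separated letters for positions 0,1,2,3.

After move 1 (F): F=GGGG U=WWOO R=WRWR D=RRYY L=OYOY
After move 2 (R'): R=RRWW U=WBOB F=GWGO D=RGYG B=YBRB
After move 3 (F): F=GGOW U=WBYY R=ORBW D=WRYG L=OROG
After move 4 (R): R=BOWR U=WGYW F=GROG D=WRYY B=YBBB
After move 5 (U'): U=GWWY F=OROG R=GRWR B=BOBB L=YBOG
Query: B face = BOBB

Answer: B O B B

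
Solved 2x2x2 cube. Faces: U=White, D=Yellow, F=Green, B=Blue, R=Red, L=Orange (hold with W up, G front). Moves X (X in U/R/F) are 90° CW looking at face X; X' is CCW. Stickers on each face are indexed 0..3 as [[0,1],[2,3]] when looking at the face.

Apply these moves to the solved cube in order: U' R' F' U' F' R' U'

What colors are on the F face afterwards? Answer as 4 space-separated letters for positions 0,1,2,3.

Answer: Y G B Y

Derivation:
After move 1 (U'): U=WWWW F=OOGG R=GGRR B=RRBB L=BBOO
After move 2 (R'): R=GRGR U=WBWR F=OWGW D=YOYG B=YRYB
After move 3 (F'): F=WWOG U=WBGG R=ORYR D=BOYG L=BROW
After move 4 (U'): U=BGWG F=BROG R=WWYR B=ORYB L=YROW
After move 5 (F'): F=RGBO U=BGWY R=OWBR D=RWYG L=YGOW
After move 6 (R'): R=WROB U=BYWO F=RGBY D=RGYO B=GRWB
After move 7 (U'): U=YOBW F=YGBY R=RGOB B=WRWB L=GROW
Query: F face = YGBY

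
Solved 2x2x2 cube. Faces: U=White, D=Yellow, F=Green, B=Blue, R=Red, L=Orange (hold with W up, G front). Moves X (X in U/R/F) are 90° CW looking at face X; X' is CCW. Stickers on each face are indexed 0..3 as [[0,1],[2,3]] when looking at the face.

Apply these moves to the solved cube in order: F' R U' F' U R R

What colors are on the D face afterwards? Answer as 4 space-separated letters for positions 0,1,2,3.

Answer: B G Y G

Derivation:
After move 1 (F'): F=GGGG U=WWRR R=YRYR D=OOYY L=OWOW
After move 2 (R): R=YYRR U=WGRG F=GOGY D=OBYB B=RBWB
After move 3 (U'): U=GGWR F=OWGY R=GORR B=YYWB L=RBOW
After move 4 (F'): F=WYOG U=GGGR R=BOOR D=BWYB L=RROW
After move 5 (U): U=GGRG F=BOOG R=YYOR B=RRWB L=WYOW
After move 6 (R): R=OYRY U=GORG F=BWOB D=BWYR B=GRGB
After move 7 (R): R=ROYY U=GWRB F=BWOR D=BGYG B=GROB
Query: D face = BGYG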